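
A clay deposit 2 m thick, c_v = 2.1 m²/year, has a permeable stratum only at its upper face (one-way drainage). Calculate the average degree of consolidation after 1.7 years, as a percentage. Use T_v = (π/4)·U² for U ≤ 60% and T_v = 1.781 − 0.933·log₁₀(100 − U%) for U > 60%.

Drainage path length: H_d = H = 2 m (single drainage).
T_v = c_v·t/H_d² = 2.1×1.7/2² = 0.8925.
T_v = 0.8925 corresponds to the U > 60% branch:
U = 1 − 10^((1.781 − T_v)/0.933)/100 = 0.9104

U ≈ 91 %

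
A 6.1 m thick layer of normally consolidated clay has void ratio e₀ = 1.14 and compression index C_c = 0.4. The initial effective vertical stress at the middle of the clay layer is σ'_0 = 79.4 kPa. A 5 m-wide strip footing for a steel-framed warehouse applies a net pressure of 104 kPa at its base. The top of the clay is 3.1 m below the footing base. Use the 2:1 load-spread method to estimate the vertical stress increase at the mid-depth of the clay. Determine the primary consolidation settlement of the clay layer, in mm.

Mid-depth of clay below the footing base: z = 3.1 + 6.1/2 = 6.15 m.
Stress increase at mid-clay by the 2:1 spreading method:
Δσ = qB/(B+z) = 104×5/(5+6.15) = 46.637 kPa
Final effective stress: σ'_f = σ'_0 + Δσ = 79.4 + 46.637 = 126.04 kPa.
Normally consolidated clay, so the full stress increment lies on the virgin compression line:
S_c = C_c·H/(1+e₀)·log₁₀(σ'_f/σ'_0) = 0.4×6.1/(1+1.14)×log₁₀(126.04/79.4)
    = 1.1402 × 0.20069 = 0.2288 m

S_c ≈ 229 mm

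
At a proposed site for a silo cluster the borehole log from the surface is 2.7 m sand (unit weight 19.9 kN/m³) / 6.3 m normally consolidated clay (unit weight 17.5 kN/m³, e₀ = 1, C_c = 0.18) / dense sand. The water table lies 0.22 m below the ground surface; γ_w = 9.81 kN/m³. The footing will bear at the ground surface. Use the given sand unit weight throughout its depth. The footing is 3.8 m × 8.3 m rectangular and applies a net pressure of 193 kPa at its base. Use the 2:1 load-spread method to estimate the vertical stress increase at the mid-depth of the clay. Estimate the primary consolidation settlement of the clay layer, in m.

S_c ≈ 0.149 m

Mid-depth of clay below the ground surface: z = 2.7 + 6.3/2 = 5.85 m.
Total vertical stress at mid-clay: σ_v = 19.9×2.7 + 17.5×3.15 = 108.85 kPa.
Pore pressure: u = 9.81×(5.85 − 0.22) = 55.23 kPa.
Initial effective stress: σ'_0 = σ_v − u = 108.85 − 55.23 = 53.62 kPa.
Stress increase at mid-clay by the 2:1 spreading method:
Δσ = qBL/((B+z)(L+z)) = 193×3.8×8.3/((3.8+5.85)(8.3+5.85)) = 44.58 kPa
Final effective stress: σ'_f = σ'_0 + Δσ = 53.62 + 44.58 = 98.2 kPa.
Normally consolidated clay, so the full stress increment lies on the virgin compression line:
S_c = C_c·H/(1+e₀)·log₁₀(σ'_f/σ'_0) = 0.18×6.3/(1+1)×log₁₀(98.2/53.62)
    = 0.567 × 0.26278 = 0.149 m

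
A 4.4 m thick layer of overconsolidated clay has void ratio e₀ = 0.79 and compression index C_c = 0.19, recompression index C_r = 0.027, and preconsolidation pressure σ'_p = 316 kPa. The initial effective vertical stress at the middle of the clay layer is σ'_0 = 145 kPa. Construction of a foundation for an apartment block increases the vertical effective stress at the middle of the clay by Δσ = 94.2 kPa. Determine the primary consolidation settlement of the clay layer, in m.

S_c ≈ 0.0144 m

Final effective stress: σ'_f = 145 + 94.2 = 239.2 kPa.
σ'_f = 239.2 ≤ σ'_p = 316 kPa, so the clay remains overconsolidated and only the recompression index applies:
S_c = C_r·H/(1+e₀)·log₁₀(σ'_f/σ'_0) = 0.027×4.4/1.79×log₁₀(239.2/145)
    = 0.066369 × 0.21739 = 0.01443 m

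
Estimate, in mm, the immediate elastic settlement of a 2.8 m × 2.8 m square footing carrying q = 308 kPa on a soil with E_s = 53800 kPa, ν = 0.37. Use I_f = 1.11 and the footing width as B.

Immediate (elastic) settlement: S_e = q·B·(1−ν²)/E_s · I_f.
S_e = 308 × 2.8 × (1 − 0.37²) / 53800 × 1.11
    = 308 × 2.8 × 0.8631 / 53800 × 1.11
    = 0.01536 m = 15.36 mm

S_e ≈ 15.4 mm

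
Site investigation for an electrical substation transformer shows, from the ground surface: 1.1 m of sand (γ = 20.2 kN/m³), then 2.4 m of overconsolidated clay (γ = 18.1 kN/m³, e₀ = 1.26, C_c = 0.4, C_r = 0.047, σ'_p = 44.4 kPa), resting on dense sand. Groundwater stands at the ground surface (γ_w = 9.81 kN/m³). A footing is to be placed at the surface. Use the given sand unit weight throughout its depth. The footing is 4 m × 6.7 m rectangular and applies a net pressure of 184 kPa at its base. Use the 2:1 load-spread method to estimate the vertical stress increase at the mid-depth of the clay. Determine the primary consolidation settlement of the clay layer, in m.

S_c ≈ 0.18 m

Mid-depth of clay below the ground surface: z = 1.1 + 2.4/2 = 2.3 m.
Total vertical stress at mid-clay: σ_v = 20.2×1.1 + 18.1×1.2 = 43.94 kPa.
Pore pressure: u = 9.81×(2.3 − 0) = 22.563 kPa.
Initial effective stress: σ'_0 = σ_v − u = 43.94 − 22.563 = 21.377 kPa.
Stress increase at mid-clay by the 2:1 spreading method:
Δσ = qBL/((B+z)(L+z)) = 184×4×6.7/((4+2.3)(6.7+2.3)) = 86.97 kPa
Final effective stress: σ'_f = 21.377 + 86.97 = 108.35 kPa.
σ'_f = 108.35 > σ'_p = 44.4 kPa, so the stress path crosses the preconsolidation pressure — recompression up to σ'_p, then virgin compression beyond:
S_c = H/(1+e₀)·[C_r·log₁₀(σ'_p/σ'_0) + C_c·log₁₀(σ'_f/σ'_p)]
    = 2.4/2.26 × [0.047×log₁₀(44.4/21.377) + 0.4×log₁₀(108.35/44.4)]
    = 1.0619 × [0.01492 + 0.15498] = 0.1804 m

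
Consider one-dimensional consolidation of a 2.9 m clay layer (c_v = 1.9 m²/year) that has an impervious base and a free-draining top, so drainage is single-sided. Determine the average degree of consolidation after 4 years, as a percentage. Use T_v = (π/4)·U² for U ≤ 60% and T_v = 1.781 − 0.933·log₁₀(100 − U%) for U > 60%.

Drainage path length: H_d = H = 2.9 m (single drainage).
T_v = c_v·t/H_d² = 1.9×4/2.9² = 0.90369.
T_v = 0.90369 corresponds to the U > 60% branch:
U = 1 − 10^((1.781 − T_v)/0.933)/100 = 0.9128

U ≈ 91.3 %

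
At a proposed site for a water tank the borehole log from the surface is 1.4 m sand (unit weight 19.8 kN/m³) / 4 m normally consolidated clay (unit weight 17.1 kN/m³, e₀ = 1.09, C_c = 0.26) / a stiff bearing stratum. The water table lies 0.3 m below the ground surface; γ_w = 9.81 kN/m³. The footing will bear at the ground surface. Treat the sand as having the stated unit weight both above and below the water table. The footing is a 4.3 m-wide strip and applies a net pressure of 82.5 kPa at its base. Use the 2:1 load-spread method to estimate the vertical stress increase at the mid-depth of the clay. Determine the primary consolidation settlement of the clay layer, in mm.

S_c ≈ 195 mm

Mid-depth of clay below the ground surface: z = 1.4 + 4/2 = 3.4 m.
Total vertical stress at mid-clay: σ_v = 19.8×1.4 + 17.1×2 = 61.92 kPa.
Pore pressure: u = 9.81×(3.4 − 0.3) = 30.411 kPa.
Initial effective stress: σ'_0 = σ_v − u = 61.92 − 30.411 = 31.509 kPa.
Stress increase at mid-clay by the 2:1 spreading method:
Δσ = qB/(B+z) = 82.5×4.3/(4.3+3.4) = 46.071 kPa
Final effective stress: σ'_f = σ'_0 + Δσ = 31.509 + 46.071 = 77.58 kPa.
Normally consolidated clay, so the full stress increment lies on the virgin compression line:
S_c = C_c·H/(1+e₀)·log₁₀(σ'_f/σ'_0) = 0.26×4/(1+1.09)×log₁₀(77.58/31.509)
    = 0.49761 × 0.39132 = 0.1947 m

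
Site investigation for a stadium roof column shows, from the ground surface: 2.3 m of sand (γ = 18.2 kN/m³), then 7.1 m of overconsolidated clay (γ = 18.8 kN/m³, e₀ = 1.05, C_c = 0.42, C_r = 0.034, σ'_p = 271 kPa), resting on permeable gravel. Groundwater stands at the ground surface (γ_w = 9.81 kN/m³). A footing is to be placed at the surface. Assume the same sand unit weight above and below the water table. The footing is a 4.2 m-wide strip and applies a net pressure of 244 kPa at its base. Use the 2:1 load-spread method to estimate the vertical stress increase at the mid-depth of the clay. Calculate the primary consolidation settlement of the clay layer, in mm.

Mid-depth of clay below the ground surface: z = 2.3 + 7.1/2 = 5.85 m.
Total vertical stress at mid-clay: σ_v = 18.2×2.3 + 18.8×3.55 = 108.6 kPa.
Pore pressure: u = 9.81×(5.85 − 0) = 57.389 kPa.
Initial effective stress: σ'_0 = σ_v − u = 108.6 − 57.389 = 51.211 kPa.
Stress increase at mid-clay by the 2:1 spreading method:
Δσ = qB/(B+z) = 244×4.2/(4.2+5.85) = 101.97 kPa
Final effective stress: σ'_f = 51.211 + 101.97 = 153.18 kPa.
σ'_f = 153.18 ≤ σ'_p = 271 kPa, so the clay remains overconsolidated and only the recompression index applies:
S_c = C_r·H/(1+e₀)·log₁₀(σ'_f/σ'_0) = 0.034×7.1/2.05×log₁₀(153.18/51.211)
    = 0.11776 × 0.47584 = 0.05603 m

S_c ≈ 56 mm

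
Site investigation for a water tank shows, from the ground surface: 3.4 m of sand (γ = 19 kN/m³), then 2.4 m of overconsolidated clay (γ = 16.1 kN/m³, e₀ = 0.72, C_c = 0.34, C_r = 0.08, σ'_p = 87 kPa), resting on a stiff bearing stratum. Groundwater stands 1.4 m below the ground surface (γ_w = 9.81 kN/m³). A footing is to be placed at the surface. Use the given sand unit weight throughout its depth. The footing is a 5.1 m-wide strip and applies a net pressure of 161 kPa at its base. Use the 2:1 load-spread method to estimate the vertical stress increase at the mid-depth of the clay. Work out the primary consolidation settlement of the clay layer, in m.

Mid-depth of clay below the ground surface: z = 3.4 + 2.4/2 = 4.6 m.
Total vertical stress at mid-clay: σ_v = 19×3.4 + 16.1×1.2 = 83.92 kPa.
Pore pressure: u = 9.81×(4.6 − 1.4) = 31.392 kPa.
Initial effective stress: σ'_0 = σ_v − u = 83.92 − 31.392 = 52.528 kPa.
Stress increase at mid-clay by the 2:1 spreading method:
Δσ = qB/(B+z) = 161×5.1/(5.1+4.6) = 84.649 kPa
Final effective stress: σ'_f = 52.528 + 84.649 = 137.18 kPa.
σ'_f = 137.18 > σ'_p = 87 kPa, so the stress path crosses the preconsolidation pressure — recompression up to σ'_p, then virgin compression beyond:
S_c = H/(1+e₀)·[C_r·log₁₀(σ'_p/σ'_0) + C_c·log₁₀(σ'_f/σ'_p)]
    = 2.4/1.72 × [0.08×log₁₀(87/52.528) + 0.34×log₁₀(137.18/87)]
    = 1.3953 × [0.01753 + 0.067242] = 0.1183 m

S_c ≈ 0.118 m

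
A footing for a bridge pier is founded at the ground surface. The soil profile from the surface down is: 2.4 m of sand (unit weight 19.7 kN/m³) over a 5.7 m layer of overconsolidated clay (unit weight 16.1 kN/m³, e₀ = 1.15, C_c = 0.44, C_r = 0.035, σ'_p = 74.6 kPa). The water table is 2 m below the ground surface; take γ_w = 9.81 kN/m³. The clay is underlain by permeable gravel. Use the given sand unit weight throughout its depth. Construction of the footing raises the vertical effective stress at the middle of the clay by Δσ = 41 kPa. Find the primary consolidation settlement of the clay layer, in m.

S_c ≈ 0.168 m

Mid-depth of clay below the ground surface: z = 2.4 + 5.7/2 = 5.25 m.
Total vertical stress at mid-clay: σ_v = 19.7×2.4 + 16.1×2.85 = 93.165 kPa.
Pore pressure: u = 9.81×(5.25 − 2) = 31.883 kPa.
Initial effective stress: σ'_0 = σ_v − u = 93.165 − 31.883 = 61.282 kPa.
Final effective stress: σ'_f = 61.282 + 41 = 102.28 kPa.
σ'_f = 102.28 > σ'_p = 74.6 kPa, so the stress path crosses the preconsolidation pressure — recompression up to σ'_p, then virgin compression beyond:
S_c = H/(1+e₀)·[C_r·log₁₀(σ'_p/σ'_0) + C_c·log₁₀(σ'_f/σ'_p)]
    = 5.7/2.15 × [0.035×log₁₀(74.6/61.282) + 0.44×log₁₀(102.28/74.6)]
    = 2.6512 × [0.0029892 + 0.060303] = 0.1678 m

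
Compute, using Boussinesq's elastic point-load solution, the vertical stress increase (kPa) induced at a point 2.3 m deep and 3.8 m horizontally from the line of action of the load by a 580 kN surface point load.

Δσ_z ≈ 1.95 kPa

Boussinesq vertical stress below a point load on an elastic half-space:
Δσ_z = 3P/(2πz²) · [1 + (r/z)²]^(−5/2)
r/z = 3.8/2.3 = 1.6522; [1+(r/z)²]^(−5/2) = 0.037224.
Δσ_z = 3×580/(2π×2.3²) × 0.037224 = 52.35 × 0.037224 = 1.949 kPa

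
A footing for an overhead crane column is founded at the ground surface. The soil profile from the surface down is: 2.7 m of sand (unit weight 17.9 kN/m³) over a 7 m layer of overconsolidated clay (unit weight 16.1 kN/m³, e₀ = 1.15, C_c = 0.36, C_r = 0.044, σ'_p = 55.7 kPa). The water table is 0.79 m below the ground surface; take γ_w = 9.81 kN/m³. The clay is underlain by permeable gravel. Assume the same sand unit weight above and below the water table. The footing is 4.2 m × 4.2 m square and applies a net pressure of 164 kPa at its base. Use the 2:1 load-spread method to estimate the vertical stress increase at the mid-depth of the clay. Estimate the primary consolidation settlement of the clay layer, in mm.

S_c ≈ 178 mm

Mid-depth of clay below the ground surface: z = 2.7 + 7/2 = 6.2 m.
Total vertical stress at mid-clay: σ_v = 17.9×2.7 + 16.1×3.5 = 104.68 kPa.
Pore pressure: u = 9.81×(6.2 − 0.79) = 53.072 kPa.
Initial effective stress: σ'_0 = σ_v − u = 104.68 − 53.072 = 51.608 kPa.
Stress increase at mid-clay by the 2:1 spreading method:
Δσ = qBL/((B+z)(L+z)) = 164×4.2×4.2/((4.2+6.2)(4.2+6.2)) = 26.747 kPa
Final effective stress: σ'_f = 51.608 + 26.747 = 78.355 kPa.
σ'_f = 78.355 > σ'_p = 55.7 kPa, so the stress path crosses the preconsolidation pressure — recompression up to σ'_p, then virgin compression beyond:
S_c = H/(1+e₀)·[C_r·log₁₀(σ'_p/σ'_0) + C_c·log₁₀(σ'_f/σ'_p)]
    = 7/2.15 × [0.044×log₁₀(55.7/51.608) + 0.36×log₁₀(78.355/55.7)]
    = 3.2558 × [0.0014581 + 0.053356] = 0.1785 m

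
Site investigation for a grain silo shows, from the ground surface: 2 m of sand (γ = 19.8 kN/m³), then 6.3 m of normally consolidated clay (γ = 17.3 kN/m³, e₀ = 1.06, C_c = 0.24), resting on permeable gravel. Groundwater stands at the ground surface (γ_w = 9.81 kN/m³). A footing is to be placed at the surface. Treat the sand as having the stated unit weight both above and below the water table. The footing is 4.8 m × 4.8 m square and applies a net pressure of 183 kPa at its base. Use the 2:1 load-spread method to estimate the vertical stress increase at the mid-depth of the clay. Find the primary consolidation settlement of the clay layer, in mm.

Mid-depth of clay below the ground surface: z = 2 + 6.3/2 = 5.15 m.
Total vertical stress at mid-clay: σ_v = 19.8×2 + 17.3×3.15 = 94.095 kPa.
Pore pressure: u = 9.81×(5.15 − 0) = 50.522 kPa.
Initial effective stress: σ'_0 = σ_v − u = 94.095 − 50.522 = 43.573 kPa.
Stress increase at mid-clay by the 2:1 spreading method:
Δσ = qBL/((B+z)(L+z)) = 183×4.8×4.8/((4.8+5.15)(4.8+5.15)) = 42.588 kPa
Final effective stress: σ'_f = σ'_0 + Δσ = 43.573 + 42.588 = 86.161 kPa.
Normally consolidated clay, so the full stress increment lies on the virgin compression line:
S_c = C_c·H/(1+e₀)·log₁₀(σ'_f/σ'_0) = 0.24×6.3/(1+1.06)×log₁₀(86.161/43.573)
    = 0.73398 × 0.29609 = 0.2173 m

S_c ≈ 217 mm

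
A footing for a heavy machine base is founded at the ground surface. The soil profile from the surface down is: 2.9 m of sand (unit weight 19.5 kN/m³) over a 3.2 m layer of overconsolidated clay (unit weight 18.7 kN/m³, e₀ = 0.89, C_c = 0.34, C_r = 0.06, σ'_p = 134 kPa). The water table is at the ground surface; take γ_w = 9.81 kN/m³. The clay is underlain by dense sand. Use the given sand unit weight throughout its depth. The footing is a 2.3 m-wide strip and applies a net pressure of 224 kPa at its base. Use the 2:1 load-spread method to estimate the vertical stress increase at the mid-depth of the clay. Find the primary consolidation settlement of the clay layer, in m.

Mid-depth of clay below the ground surface: z = 2.9 + 3.2/2 = 4.5 m.
Total vertical stress at mid-clay: σ_v = 19.5×2.9 + 18.7×1.6 = 86.47 kPa.
Pore pressure: u = 9.81×(4.5 − 0) = 44.145 kPa.
Initial effective stress: σ'_0 = σ_v − u = 86.47 − 44.145 = 42.325 kPa.
Stress increase at mid-clay by the 2:1 spreading method:
Δσ = qB/(B+z) = 224×2.3/(2.3+4.5) = 75.765 kPa
Final effective stress: σ'_f = 42.325 + 75.765 = 118.09 kPa.
σ'_f = 118.09 ≤ σ'_p = 134 kPa, so the clay remains overconsolidated and only the recompression index applies:
S_c = C_r·H/(1+e₀)·log₁₀(σ'_f/σ'_0) = 0.06×3.2/1.89×log₁₀(118.09/42.325)
    = 0.10159 × 0.44562 = 0.04527 m

S_c ≈ 0.0453 m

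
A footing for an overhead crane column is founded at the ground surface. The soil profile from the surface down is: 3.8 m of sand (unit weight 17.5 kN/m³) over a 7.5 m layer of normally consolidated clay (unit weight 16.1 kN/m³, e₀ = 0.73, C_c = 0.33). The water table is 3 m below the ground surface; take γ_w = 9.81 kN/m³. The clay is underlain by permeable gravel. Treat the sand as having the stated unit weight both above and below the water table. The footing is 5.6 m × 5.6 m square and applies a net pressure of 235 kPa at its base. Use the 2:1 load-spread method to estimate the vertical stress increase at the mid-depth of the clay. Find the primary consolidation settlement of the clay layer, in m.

Mid-depth of clay below the ground surface: z = 3.8 + 7.5/2 = 7.55 m.
Total vertical stress at mid-clay: σ_v = 17.5×3.8 + 16.1×3.75 = 126.88 kPa.
Pore pressure: u = 9.81×(7.55 − 3) = 44.636 kPa.
Initial effective stress: σ'_0 = σ_v − u = 126.88 − 44.636 = 82.244 kPa.
Stress increase at mid-clay by the 2:1 spreading method:
Δσ = qBL/((B+z)(L+z)) = 235×5.6×5.6/((5.6+7.55)(5.6+7.55)) = 42.618 kPa
Final effective stress: σ'_f = σ'_0 + Δσ = 82.244 + 42.618 = 124.86 kPa.
Normally consolidated clay, so the full stress increment lies on the virgin compression line:
S_c = C_c·H/(1+e₀)·log₁₀(σ'_f/σ'_0) = 0.33×7.5/(1+0.73)×log₁₀(124.86/82.244)
    = 1.4306 × 0.18132 = 0.2594 m

S_c ≈ 0.259 m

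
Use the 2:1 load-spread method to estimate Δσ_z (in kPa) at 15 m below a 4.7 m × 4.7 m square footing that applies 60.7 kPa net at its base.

By the 2:1 method the load spreads at 1 horizontal : 2 vertical, so at depth z the loaded area has grown by z in each plan dimension:
Δσ = qBL/((B+z)(L+z)) = 60.7×4.7×4.7/((4.7+15)(4.7+15)) = 3.455 kPa

Δσ_z ≈ 3.46 kPa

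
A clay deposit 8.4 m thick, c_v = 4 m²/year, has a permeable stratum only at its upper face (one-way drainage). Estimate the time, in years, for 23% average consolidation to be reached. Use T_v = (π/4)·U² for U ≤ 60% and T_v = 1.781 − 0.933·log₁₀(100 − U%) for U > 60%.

Drainage path length: H_d = H = 8.4 m (single drainage).
U ≤ 60%: T_v = (π/4)·U² = (π/4)×0.23² = 0.041548.
t = T_v·H_d²/c_v = 0.041548×8.4²/4 = 0.7329 years.

t ≈ 0.733 years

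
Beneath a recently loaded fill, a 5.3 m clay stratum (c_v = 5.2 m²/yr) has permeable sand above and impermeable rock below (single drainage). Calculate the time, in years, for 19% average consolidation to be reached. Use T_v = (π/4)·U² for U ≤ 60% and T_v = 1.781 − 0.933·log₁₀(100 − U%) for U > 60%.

Drainage path length: H_d = H = 5.3 m (single drainage).
U ≤ 60%: T_v = (π/4)·U² = (π/4)×0.19² = 0.028353.
t = T_v·H_d²/c_v = 0.028353×5.3²/5.2 = 0.1532 years.

t ≈ 0.153 years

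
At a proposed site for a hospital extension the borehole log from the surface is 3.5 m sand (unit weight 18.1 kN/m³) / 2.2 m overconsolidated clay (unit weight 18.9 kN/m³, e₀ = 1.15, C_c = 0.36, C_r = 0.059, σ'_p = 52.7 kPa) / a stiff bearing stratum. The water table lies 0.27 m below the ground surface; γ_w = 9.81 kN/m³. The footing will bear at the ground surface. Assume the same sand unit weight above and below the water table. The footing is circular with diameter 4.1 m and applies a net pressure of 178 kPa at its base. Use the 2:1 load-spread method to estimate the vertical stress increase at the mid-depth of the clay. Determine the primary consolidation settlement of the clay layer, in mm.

S_c ≈ 75.3 mm

Mid-depth of clay below the ground surface: z = 3.5 + 2.2/2 = 4.6 m.
Total vertical stress at mid-clay: σ_v = 18.1×3.5 + 18.9×1.1 = 84.14 kPa.
Pore pressure: u = 9.81×(4.6 − 0.27) = 42.477 kPa.
Initial effective stress: σ'_0 = σ_v − u = 84.14 − 42.477 = 41.663 kPa.
Stress increase at mid-clay by the 2:1 spreading method:
Δσ ≈ qD²/(D+z)² = 178×4.1²/(4.1+4.6)² = 39.532 kPa
Final effective stress: σ'_f = 41.663 + 39.532 = 81.195 kPa.
σ'_f = 81.195 > σ'_p = 52.7 kPa, so the stress path crosses the preconsolidation pressure — recompression up to σ'_p, then virgin compression beyond:
S_c = H/(1+e₀)·[C_r·log₁₀(σ'_p/σ'_0) + C_c·log₁₀(σ'_f/σ'_p)]
    = 2.2/2.15 × [0.059×log₁₀(52.7/41.663) + 0.36×log₁₀(81.195/52.7)]
    = 1.0233 × [0.0060215 + 0.067579] = 0.07532 m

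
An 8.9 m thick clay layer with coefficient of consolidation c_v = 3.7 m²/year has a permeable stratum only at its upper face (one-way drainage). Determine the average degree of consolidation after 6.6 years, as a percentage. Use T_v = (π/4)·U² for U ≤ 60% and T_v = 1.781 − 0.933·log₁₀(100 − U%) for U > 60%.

U ≈ 62.1 %

Drainage path length: H_d = H = 8.9 m (single drainage).
T_v = c_v·t/H_d² = 3.7×6.6/8.9² = 0.30829.
T_v = 0.30829 corresponds to the U > 60% branch:
U = 1 − 10^((1.781 − T_v)/0.933)/100 = 0.6211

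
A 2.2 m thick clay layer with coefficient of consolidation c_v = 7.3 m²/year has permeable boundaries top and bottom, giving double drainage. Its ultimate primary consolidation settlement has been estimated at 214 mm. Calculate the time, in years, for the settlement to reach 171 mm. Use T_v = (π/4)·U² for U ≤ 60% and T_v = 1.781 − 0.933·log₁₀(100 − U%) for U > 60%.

Drainage path length: H_d = H/2 = 1.1 m (double drainage).
U = S(t)/S_ult = 171/214 = 0.7991.
U > 60%: T_v = 1.781 − 0.933·log₁₀(100 − 79.907) = 0.56525.
t = T_v·H_d²/c_v = 0.56525×1.1²/7.3 = 0.09369 years.

t ≈ 0.0937 years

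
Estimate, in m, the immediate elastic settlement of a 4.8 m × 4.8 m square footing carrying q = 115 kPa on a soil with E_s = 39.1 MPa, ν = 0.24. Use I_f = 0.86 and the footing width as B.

Immediate (elastic) settlement: S_e = q·B·(1−ν²)/E_s · I_f.
E_s = 39.1 MPa = 39100 kPa.
S_e = 115 × 4.8 × (1 − 0.24²) / 39100 × 0.86
    = 115 × 4.8 × 0.9424 / 39100 × 0.86
    = 0.01144 m

S_e ≈ 0.0114 m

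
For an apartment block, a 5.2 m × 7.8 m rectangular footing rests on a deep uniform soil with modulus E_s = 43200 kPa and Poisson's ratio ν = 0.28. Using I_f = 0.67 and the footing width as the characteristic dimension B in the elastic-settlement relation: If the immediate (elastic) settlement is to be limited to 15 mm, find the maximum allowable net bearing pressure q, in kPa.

q ≈ 202 kPa

S_e = q·B·(1−ν²)/E_s · I_f  ⇒  q = S_e·E_s / (B·(1−ν²)·I_f).
q = 0.015 × 43200 / (5.2 × 0.9216 × 0.67) = 201.8 kPa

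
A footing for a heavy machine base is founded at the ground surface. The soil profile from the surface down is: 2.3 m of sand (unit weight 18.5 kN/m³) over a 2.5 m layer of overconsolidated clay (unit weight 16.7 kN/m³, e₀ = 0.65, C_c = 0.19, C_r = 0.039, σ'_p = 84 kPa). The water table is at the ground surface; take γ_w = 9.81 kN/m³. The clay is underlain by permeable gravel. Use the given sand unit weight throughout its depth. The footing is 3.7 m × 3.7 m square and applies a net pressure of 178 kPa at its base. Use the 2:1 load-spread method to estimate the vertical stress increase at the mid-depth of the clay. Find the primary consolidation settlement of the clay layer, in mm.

S_c ≈ 24.7 mm

Mid-depth of clay below the ground surface: z = 2.3 + 2.5/2 = 3.55 m.
Total vertical stress at mid-clay: σ_v = 18.5×2.3 + 16.7×1.25 = 63.425 kPa.
Pore pressure: u = 9.81×(3.55 − 0) = 34.825 kPa.
Initial effective stress: σ'_0 = σ_v − u = 63.425 − 34.825 = 28.6 kPa.
Stress increase at mid-clay by the 2:1 spreading method:
Δσ = qBL/((B+z)(L+z)) = 178×3.7×3.7/((3.7+3.55)(3.7+3.55)) = 46.36 kPa
Final effective stress: σ'_f = 28.6 + 46.36 = 74.96 kPa.
σ'_f = 74.96 ≤ σ'_p = 84 kPa, so the clay remains overconsolidated and only the recompression index applies:
S_c = C_r·H/(1+e₀)·log₁₀(σ'_f/σ'_0) = 0.039×2.5/1.65×log₁₀(74.96/28.6)
    = 0.059093 × 0.41846 = 0.02473 m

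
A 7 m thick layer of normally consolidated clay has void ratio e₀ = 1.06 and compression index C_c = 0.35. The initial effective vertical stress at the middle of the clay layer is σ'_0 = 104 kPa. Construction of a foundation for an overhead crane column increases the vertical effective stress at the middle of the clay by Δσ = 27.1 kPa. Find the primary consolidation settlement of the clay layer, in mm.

S_c ≈ 120 mm

Final effective stress: σ'_f = σ'_0 + Δσ = 104 + 27.1 = 131.1 kPa.
Normally consolidated clay, so the full stress increment lies on the virgin compression line:
S_c = C_c·H/(1+e₀)·log₁₀(σ'_f/σ'_0) = 0.35×7/(1+1.06)×log₁₀(131.1/104)
    = 1.1893 × 0.10057 = 0.1196 m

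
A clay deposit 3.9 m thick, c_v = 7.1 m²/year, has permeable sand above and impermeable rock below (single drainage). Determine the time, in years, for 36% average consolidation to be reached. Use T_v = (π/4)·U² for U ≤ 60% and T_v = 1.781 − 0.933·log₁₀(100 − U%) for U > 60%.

t ≈ 0.218 years

Drainage path length: H_d = H = 3.9 m (single drainage).
U ≤ 60%: T_v = (π/4)·U² = (π/4)×0.36² = 0.10179.
t = T_v·H_d²/c_v = 0.10179×3.9²/7.1 = 0.2181 years.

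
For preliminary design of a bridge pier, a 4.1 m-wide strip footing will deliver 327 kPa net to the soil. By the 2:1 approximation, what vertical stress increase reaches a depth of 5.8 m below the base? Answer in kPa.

Δσ_z ≈ 135 kPa

By the 2:1 method the load spreads at 1 horizontal : 2 vertical, so at depth z the loaded area has grown by z in each plan dimension:
Δσ = qB/(B+z) = 327×4.1/(4.1+5.8) = 135.42 kPa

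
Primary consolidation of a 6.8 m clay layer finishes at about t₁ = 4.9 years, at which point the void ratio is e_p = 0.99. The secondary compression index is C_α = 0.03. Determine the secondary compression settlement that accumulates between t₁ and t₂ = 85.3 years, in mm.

S_s ≈ 127 mm

Secondary compression: S_s = C_α·H/(1+e_p)·log₁₀(t₂/t₁)
S_s = 0.03×6.8/(1+0.99)×log₁₀(85.3/4.9)
    = 0.1025 × 1.241 = 0.1272 m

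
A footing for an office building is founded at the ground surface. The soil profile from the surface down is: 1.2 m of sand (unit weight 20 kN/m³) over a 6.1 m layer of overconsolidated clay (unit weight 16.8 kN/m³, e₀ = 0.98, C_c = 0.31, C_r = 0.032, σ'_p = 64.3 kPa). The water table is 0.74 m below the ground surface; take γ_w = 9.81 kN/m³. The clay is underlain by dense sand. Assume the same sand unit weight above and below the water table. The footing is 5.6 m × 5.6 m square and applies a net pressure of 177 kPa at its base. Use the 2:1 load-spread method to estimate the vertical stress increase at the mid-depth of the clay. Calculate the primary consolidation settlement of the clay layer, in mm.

S_c ≈ 194 mm

Mid-depth of clay below the ground surface: z = 1.2 + 6.1/2 = 4.25 m.
Total vertical stress at mid-clay: σ_v = 20×1.2 + 16.8×3.05 = 75.24 kPa.
Pore pressure: u = 9.81×(4.25 − 0.74) = 34.433 kPa.
Initial effective stress: σ'_0 = σ_v − u = 75.24 − 34.433 = 40.807 kPa.
Stress increase at mid-clay by the 2:1 spreading method:
Δσ = qBL/((B+z)(L+z)) = 177×5.6×5.6/((5.6+4.25)(5.6+4.25)) = 57.211 kPa
Final effective stress: σ'_f = 40.807 + 57.211 = 98.018 kPa.
σ'_f = 98.018 > σ'_p = 64.3 kPa, so the stress path crosses the preconsolidation pressure — recompression up to σ'_p, then virgin compression beyond:
S_c = H/(1+e₀)·[C_r·log₁₀(σ'_p/σ'_0) + C_c·log₁₀(σ'_f/σ'_p)]
    = 6.1/1.98 × [0.032×log₁₀(64.3/40.807) + 0.31×log₁₀(98.018/64.3)]
    = 3.0808 × [0.0063192 + 0.056759] = 0.1943 m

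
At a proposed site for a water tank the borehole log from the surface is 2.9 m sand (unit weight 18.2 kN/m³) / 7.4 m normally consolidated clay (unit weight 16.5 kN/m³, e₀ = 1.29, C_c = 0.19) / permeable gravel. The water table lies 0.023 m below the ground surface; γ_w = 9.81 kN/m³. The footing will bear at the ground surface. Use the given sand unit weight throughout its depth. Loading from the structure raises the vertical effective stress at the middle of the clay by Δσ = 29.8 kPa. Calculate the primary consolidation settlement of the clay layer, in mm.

Mid-depth of clay below the ground surface: z = 2.9 + 7.4/2 = 6.6 m.
Total vertical stress at mid-clay: σ_v = 18.2×2.9 + 16.5×3.7 = 113.83 kPa.
Pore pressure: u = 9.81×(6.6 − 0.023) = 64.52 kPa.
Initial effective stress: σ'_0 = σ_v − u = 113.83 − 64.52 = 49.31 kPa.
Final effective stress: σ'_f = σ'_0 + Δσ = 49.31 + 29.8 = 79.11 kPa.
Normally consolidated clay, so the full stress increment lies on the virgin compression line:
S_c = C_c·H/(1+e₀)·log₁₀(σ'_f/σ'_0) = 0.19×7.4/(1+1.29)×log₁₀(79.11/49.31)
    = 0.61397 × 0.2053 = 0.126 m

S_c ≈ 126 mm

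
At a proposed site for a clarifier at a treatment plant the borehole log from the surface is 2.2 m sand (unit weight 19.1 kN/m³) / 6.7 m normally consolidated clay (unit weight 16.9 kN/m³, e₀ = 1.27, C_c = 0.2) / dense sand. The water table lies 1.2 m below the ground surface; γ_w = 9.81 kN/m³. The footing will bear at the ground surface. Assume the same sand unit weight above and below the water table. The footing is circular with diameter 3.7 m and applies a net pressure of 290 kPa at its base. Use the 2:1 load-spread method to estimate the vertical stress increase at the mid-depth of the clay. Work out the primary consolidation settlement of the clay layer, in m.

Mid-depth of clay below the ground surface: z = 2.2 + 6.7/2 = 5.55 m.
Total vertical stress at mid-clay: σ_v = 19.1×2.2 + 16.9×3.35 = 98.635 kPa.
Pore pressure: u = 9.81×(5.55 − 1.2) = 42.673 kPa.
Initial effective stress: σ'_0 = σ_v − u = 98.635 − 42.673 = 55.962 kPa.
Stress increase at mid-clay by the 2:1 spreading method:
Δσ ≈ qD²/(D+z)² = 290×3.7²/(3.7+5.55)² = 46.4 kPa
Final effective stress: σ'_f = σ'_0 + Δσ = 55.962 + 46.4 = 102.36 kPa.
Normally consolidated clay, so the full stress increment lies on the virgin compression line:
S_c = C_c·H/(1+e₀)·log₁₀(σ'_f/σ'_0) = 0.2×6.7/(1+1.27)×log₁₀(102.36/55.962)
    = 0.59031 × 0.26224 = 0.1548 m

S_c ≈ 0.155 m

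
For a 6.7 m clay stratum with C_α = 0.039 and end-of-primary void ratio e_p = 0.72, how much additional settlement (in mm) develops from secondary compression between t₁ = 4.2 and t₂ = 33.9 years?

S_s ≈ 138 mm

Secondary compression: S_s = C_α·H/(1+e_p)·log₁₀(t₂/t₁)
S_s = 0.039×6.7/(1+0.72)×log₁₀(33.9/4.2)
    = 0.1519 × 0.907 = 0.1378 m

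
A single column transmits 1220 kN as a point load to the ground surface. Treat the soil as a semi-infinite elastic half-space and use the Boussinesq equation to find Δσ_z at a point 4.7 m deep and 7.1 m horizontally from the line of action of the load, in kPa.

Boussinesq vertical stress below a point load on an elastic half-space:
Δσ_z = 3P/(2πz²) · [1 + (r/z)²]^(−5/2)
r/z = 7.1/4.7 = 1.5106; [1+(r/z)²]^(−5/2) = 0.051244.
Δσ_z = 3×1220/(2π×4.7²) × 0.051244 = 26.37 × 0.051244 = 1.351 kPa

Δσ_z ≈ 1.35 kPa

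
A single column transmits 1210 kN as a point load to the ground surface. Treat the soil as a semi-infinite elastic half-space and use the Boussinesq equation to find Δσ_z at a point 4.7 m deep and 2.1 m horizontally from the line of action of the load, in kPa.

Boussinesq vertical stress below a point load on an elastic half-space:
Δσ_z = 3P/(2πz²) · [1 + (r/z)²]^(−5/2)
r/z = 2.1/4.7 = 0.44681; [1+(r/z)²]^(−5/2) = 0.63442.
Δσ_z = 3×1210/(2π×4.7²) × 0.63442 = 26.154 × 0.63442 = 16.59 kPa

Δσ_z ≈ 16.6 kPa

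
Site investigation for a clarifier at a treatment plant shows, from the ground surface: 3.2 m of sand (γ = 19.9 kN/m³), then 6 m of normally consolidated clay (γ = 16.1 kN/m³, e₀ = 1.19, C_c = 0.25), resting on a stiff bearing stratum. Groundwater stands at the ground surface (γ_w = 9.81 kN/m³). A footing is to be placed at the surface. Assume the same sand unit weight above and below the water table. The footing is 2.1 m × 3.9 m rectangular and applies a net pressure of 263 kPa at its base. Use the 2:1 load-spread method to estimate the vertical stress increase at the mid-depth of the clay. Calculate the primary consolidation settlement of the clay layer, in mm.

Mid-depth of clay below the ground surface: z = 3.2 + 6/2 = 6.2 m.
Total vertical stress at mid-clay: σ_v = 19.9×3.2 + 16.1×3 = 111.98 kPa.
Pore pressure: u = 9.81×(6.2 − 0) = 60.822 kPa.
Initial effective stress: σ'_0 = σ_v − u = 111.98 − 60.822 = 51.158 kPa.
Stress increase at mid-clay by the 2:1 spreading method:
Δσ = qBL/((B+z)(L+z)) = 263×2.1×3.9/((2.1+6.2)(3.9+6.2)) = 25.695 kPa
Final effective stress: σ'_f = σ'_0 + Δσ = 51.158 + 25.695 = 76.853 kPa.
Normally consolidated clay, so the full stress increment lies on the virgin compression line:
S_c = C_c·H/(1+e₀)·log₁₀(σ'_f/σ'_0) = 0.25×6/(1+1.19)×log₁₀(76.853/51.158)
    = 0.68493 × 0.17675 = 0.1211 m

S_c ≈ 121 mm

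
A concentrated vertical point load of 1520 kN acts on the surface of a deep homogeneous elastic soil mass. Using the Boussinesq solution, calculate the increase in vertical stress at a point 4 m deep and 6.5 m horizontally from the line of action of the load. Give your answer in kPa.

Δσ_z ≈ 1.79 kPa

Boussinesq vertical stress below a point load on an elastic half-space:
Δσ_z = 3P/(2πz²) · [1 + (r/z)²]^(−5/2)
r/z = 6.5/4 = 1.625; [1+(r/z)²]^(−5/2) = 0.039542.
Δσ_z = 3×1520/(2π×4²) × 0.039542 = 45.359 × 0.039542 = 1.794 kPa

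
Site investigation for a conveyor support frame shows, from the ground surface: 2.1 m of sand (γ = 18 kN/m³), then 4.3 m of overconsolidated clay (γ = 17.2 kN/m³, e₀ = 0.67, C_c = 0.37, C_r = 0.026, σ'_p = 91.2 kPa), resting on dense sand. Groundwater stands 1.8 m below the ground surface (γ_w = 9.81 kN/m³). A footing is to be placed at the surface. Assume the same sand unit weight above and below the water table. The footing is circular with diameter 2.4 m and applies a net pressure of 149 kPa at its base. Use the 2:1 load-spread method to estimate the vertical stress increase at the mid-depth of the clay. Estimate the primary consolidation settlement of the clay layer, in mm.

S_c ≈ 9.42 mm

Mid-depth of clay below the ground surface: z = 2.1 + 4.3/2 = 4.25 m.
Total vertical stress at mid-clay: σ_v = 18×2.1 + 17.2×2.15 = 74.78 kPa.
Pore pressure: u = 9.81×(4.25 − 1.8) = 24.035 kPa.
Initial effective stress: σ'_0 = σ_v − u = 74.78 − 24.035 = 50.745 kPa.
Stress increase at mid-clay by the 2:1 spreading method:
Δσ ≈ qD²/(D+z)² = 149×2.4²/(2.4+4.25)² = 19.407 kPa
Final effective stress: σ'_f = 50.745 + 19.407 = 70.152 kPa.
σ'_f = 70.152 ≤ σ'_p = 91.2 kPa, so the clay remains overconsolidated and only the recompression index applies:
S_c = C_r·H/(1+e₀)·log₁₀(σ'_f/σ'_0) = 0.026×4.3/1.67×log₁₀(70.152/50.745)
    = 0.066947 × 0.14065 = 0.009416 m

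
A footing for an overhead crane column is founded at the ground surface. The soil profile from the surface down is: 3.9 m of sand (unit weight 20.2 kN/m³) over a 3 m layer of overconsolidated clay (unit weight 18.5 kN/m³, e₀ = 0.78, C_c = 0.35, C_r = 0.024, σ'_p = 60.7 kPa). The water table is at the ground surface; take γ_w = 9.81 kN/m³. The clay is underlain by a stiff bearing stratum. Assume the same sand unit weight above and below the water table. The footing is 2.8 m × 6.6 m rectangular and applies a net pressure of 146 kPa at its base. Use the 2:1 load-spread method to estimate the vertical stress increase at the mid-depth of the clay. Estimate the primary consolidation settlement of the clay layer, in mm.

Mid-depth of clay below the ground surface: z = 3.9 + 3/2 = 5.4 m.
Total vertical stress at mid-clay: σ_v = 20.2×3.9 + 18.5×1.5 = 106.53 kPa.
Pore pressure: u = 9.81×(5.4 − 0) = 52.974 kPa.
Initial effective stress: σ'_0 = σ_v − u = 106.53 − 52.974 = 53.556 kPa.
Stress increase at mid-clay by the 2:1 spreading method:
Δσ = qBL/((B+z)(L+z)) = 146×2.8×6.6/((2.8+5.4)(6.6+5.4)) = 27.42 kPa
Final effective stress: σ'_f = 53.556 + 27.42 = 80.976 kPa.
σ'_f = 80.976 > σ'_p = 60.7 kPa, so the stress path crosses the preconsolidation pressure — recompression up to σ'_p, then virgin compression beyond:
S_c = H/(1+e₀)·[C_r·log₁₀(σ'_p/σ'_0) + C_c·log₁₀(σ'_f/σ'_p)]
    = 3/1.78 × [0.024×log₁₀(60.7/53.556) + 0.35×log₁₀(80.976/60.7)]
    = 1.6854 × [0.0013051 + 0.043809] = 0.07604 m

S_c ≈ 76 mm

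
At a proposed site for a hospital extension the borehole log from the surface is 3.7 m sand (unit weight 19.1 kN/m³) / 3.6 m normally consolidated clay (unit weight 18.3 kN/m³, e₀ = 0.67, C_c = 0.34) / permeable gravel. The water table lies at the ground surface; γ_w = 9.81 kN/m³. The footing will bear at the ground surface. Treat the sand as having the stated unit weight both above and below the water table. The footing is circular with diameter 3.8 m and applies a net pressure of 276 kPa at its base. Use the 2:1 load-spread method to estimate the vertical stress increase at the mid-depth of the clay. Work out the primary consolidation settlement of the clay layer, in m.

Mid-depth of clay below the ground surface: z = 3.7 + 3.6/2 = 5.5 m.
Total vertical stress at mid-clay: σ_v = 19.1×3.7 + 18.3×1.8 = 103.61 kPa.
Pore pressure: u = 9.81×(5.5 − 0) = 53.955 kPa.
Initial effective stress: σ'_0 = σ_v − u = 103.61 − 53.955 = 49.655 kPa.
Stress increase at mid-clay by the 2:1 spreading method:
Δσ ≈ qD²/(D+z)² = 276×3.8²/(3.8+5.5)² = 46.08 kPa
Final effective stress: σ'_f = σ'_0 + Δσ = 49.655 + 46.08 = 95.735 kPa.
Normally consolidated clay, so the full stress increment lies on the virgin compression line:
S_c = C_c·H/(1+e₀)·log₁₀(σ'_f/σ'_0) = 0.34×3.6/(1+0.67)×log₁₀(95.735/49.655)
    = 0.73293 × 0.28511 = 0.209 m

S_c ≈ 0.209 m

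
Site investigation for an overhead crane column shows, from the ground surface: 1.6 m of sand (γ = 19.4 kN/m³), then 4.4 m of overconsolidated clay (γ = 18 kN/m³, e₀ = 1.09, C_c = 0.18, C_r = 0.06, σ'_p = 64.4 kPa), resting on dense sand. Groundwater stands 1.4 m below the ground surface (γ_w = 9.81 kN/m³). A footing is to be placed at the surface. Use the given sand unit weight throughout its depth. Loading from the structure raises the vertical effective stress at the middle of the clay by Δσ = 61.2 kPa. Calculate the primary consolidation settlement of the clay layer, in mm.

S_c ≈ 103 mm

Mid-depth of clay below the ground surface: z = 1.6 + 4.4/2 = 3.8 m.
Total vertical stress at mid-clay: σ_v = 19.4×1.6 + 18×2.2 = 70.64 kPa.
Pore pressure: u = 9.81×(3.8 − 1.4) = 23.544 kPa.
Initial effective stress: σ'_0 = σ_v − u = 70.64 − 23.544 = 47.096 kPa.
Final effective stress: σ'_f = 47.096 + 61.2 = 108.3 kPa.
σ'_f = 108.3 > σ'_p = 64.4 kPa, so the stress path crosses the preconsolidation pressure — recompression up to σ'_p, then virgin compression beyond:
S_c = H/(1+e₀)·[C_r·log₁₀(σ'_p/σ'_0) + C_c·log₁₀(σ'_f/σ'_p)]
    = 4.4/2.09 × [0.06×log₁₀(64.4/47.096) + 0.18×log₁₀(108.3/64.4)]
    = 2.1053 × [0.0081541 + 0.040634] = 0.1027 m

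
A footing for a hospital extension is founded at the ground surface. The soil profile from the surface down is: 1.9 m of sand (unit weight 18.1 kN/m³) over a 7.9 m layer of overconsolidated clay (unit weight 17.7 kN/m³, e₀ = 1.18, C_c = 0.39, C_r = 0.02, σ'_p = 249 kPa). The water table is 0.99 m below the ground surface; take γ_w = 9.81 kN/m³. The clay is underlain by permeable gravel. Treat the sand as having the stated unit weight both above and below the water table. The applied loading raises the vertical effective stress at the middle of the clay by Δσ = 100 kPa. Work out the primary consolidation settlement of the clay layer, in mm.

Mid-depth of clay below the ground surface: z = 1.9 + 7.9/2 = 5.85 m.
Total vertical stress at mid-clay: σ_v = 18.1×1.9 + 17.7×3.95 = 104.31 kPa.
Pore pressure: u = 9.81×(5.85 − 0.99) = 47.677 kPa.
Initial effective stress: σ'_0 = σ_v − u = 104.31 − 47.677 = 56.633 kPa.
Final effective stress: σ'_f = 56.633 + 100 = 156.63 kPa.
σ'_f = 156.63 ≤ σ'_p = 249 kPa, so the clay remains overconsolidated and only the recompression index applies:
S_c = C_r·H/(1+e₀)·log₁₀(σ'_f/σ'_0) = 0.02×7.9/2.18×log₁₀(156.63/56.633)
    = 0.072478 × 0.44181 = 0.03202 m

S_c ≈ 32 mm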